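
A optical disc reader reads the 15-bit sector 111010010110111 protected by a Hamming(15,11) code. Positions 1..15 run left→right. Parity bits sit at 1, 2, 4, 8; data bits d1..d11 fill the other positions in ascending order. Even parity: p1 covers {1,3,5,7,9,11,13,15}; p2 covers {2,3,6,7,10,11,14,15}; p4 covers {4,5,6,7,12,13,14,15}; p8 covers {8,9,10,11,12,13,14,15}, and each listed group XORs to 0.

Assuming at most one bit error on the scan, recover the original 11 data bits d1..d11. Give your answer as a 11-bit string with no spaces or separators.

s1 (pos 1,3,5,7,9,11,13,15): 1⊕1⊕1⊕0⊕0⊕1⊕1⊕1 = 0
s2 (pos 2,3,6,7,10,11,14,15): 1⊕1⊕0⊕0⊕1⊕1⊕1⊕1 = 0
s4 (pos 4,5,6,7,12,13,14,15): 0⊕1⊕0⊕0⊕0⊕1⊕1⊕1 = 0
s8 (pos 8,9,10,11,12,13,14,15): 1⊕0⊕1⊕1⊕0⊕1⊕1⊕1 = 0
Syndrome s8…s1 = 0000 → no error.
Read data bits from positions 3,5,6,7,9,10,11,12,13,14,15: 11000110111

11000110111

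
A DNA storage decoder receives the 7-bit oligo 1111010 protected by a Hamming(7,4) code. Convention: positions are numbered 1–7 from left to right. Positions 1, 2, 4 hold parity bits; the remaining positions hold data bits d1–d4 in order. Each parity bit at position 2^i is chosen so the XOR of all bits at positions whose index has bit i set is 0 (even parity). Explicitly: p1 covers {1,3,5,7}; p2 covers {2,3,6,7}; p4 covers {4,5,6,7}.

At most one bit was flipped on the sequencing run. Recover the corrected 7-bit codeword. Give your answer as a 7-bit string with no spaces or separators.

s1 (pos 1,3,5,7): 1⊕1⊕0⊕0 = 0
s2 (pos 2,3,6,7): 1⊕1⊕1⊕0 = 1
s4 (pos 4,5,6,7): 1⊕0⊕1⊕0 = 0
Syndrome s4…s1 = 010 → error at position 2.
Flip position 2: 1111010 → 1011010

1011010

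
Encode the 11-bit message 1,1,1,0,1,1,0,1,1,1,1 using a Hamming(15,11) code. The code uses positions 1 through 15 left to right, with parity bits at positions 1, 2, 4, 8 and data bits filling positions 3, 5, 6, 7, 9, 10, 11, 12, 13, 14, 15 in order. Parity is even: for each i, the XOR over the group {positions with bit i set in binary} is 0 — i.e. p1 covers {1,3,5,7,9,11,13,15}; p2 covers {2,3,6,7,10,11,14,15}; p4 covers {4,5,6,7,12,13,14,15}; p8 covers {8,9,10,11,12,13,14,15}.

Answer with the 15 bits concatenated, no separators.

111011001101111

Place data at non-parity positions: p1 p2 1 p4 1 1 0 p8 1 1 0 1 1 1 1
p1 (pos 1,3,5,7,9,11,13,15): XOR of data positions = 1⊕1⊕0⊕1⊕0⊕1⊕1 = 1
p2 (pos 2,3,6,7,10,11,14,15): XOR of data positions = 1⊕1⊕0⊕1⊕0⊕1⊕1 = 1
p4 (pos 4,5,6,7,12,13,14,15): XOR of data positions = 1⊕1⊕0⊕1⊕1⊕1⊕1 = 0
p8 (pos 8,9,10,11,12,13,14,15): XOR of data positions = 1⊕1⊕0⊕1⊕1⊕1⊕1 = 0
Codeword: 111011001101111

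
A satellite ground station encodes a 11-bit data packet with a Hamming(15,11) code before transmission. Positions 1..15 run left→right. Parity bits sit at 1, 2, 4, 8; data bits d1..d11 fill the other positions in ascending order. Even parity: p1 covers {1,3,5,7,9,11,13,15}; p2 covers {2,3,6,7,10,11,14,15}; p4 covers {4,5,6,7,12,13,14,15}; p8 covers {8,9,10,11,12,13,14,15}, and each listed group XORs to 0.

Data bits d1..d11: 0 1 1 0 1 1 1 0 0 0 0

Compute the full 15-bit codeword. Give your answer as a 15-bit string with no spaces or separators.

110011011110000

Place data at non-parity positions: p1 p2 0 p4 1 1 0 p8 1 1 1 0 0 0 0
p1 (pos 1,3,5,7,9,11,13,15): XOR of data positions = 0⊕1⊕0⊕1⊕1⊕0⊕0 = 1
p2 (pos 2,3,6,7,10,11,14,15): XOR of data positions = 0⊕1⊕0⊕1⊕1⊕0⊕0 = 1
p4 (pos 4,5,6,7,12,13,14,15): XOR of data positions = 1⊕1⊕0⊕0⊕0⊕0⊕0 = 0
p8 (pos 8,9,10,11,12,13,14,15): XOR of data positions = 1⊕1⊕1⊕0⊕0⊕0⊕0 = 1
Codeword: 110011011110000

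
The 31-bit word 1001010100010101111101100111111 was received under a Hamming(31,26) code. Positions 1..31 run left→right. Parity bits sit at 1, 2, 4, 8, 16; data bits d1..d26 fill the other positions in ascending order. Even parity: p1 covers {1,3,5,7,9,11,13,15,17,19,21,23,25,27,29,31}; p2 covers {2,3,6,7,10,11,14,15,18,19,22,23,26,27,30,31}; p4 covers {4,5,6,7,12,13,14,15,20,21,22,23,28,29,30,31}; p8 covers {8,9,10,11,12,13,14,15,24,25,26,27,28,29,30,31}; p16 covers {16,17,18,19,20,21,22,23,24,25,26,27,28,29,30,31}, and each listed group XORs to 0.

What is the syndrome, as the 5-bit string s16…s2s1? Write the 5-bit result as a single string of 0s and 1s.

11101

s1 (pos 1,3,5,7,9,11,13,15,17,19,21,23,25,27,29,31): 1⊕0⊕0⊕0⊕0⊕0⊕0⊕0⊕1⊕1⊕0⊕1⊕0⊕1⊕1⊕1 = 1
s2 (pos 2,3,6,7,10,11,14,15,18,19,22,23,26,27,30,31): 0⊕0⊕1⊕0⊕0⊕0⊕1⊕0⊕1⊕1⊕1⊕1⊕1⊕1⊕1⊕1 = 0
s4 (pos 4,5,6,7,12,13,14,15,20,21,22,23,28,29,30,31): 1⊕0⊕1⊕0⊕1⊕0⊕1⊕0⊕1⊕0⊕1⊕1⊕1⊕1⊕1⊕1 = 1
s8 (pos 8,9,10,11,12,13,14,15,24,25,26,27,28,29,30,31): 1⊕0⊕0⊕0⊕1⊕0⊕1⊕0⊕0⊕0⊕1⊕1⊕1⊕1⊕1⊕1 = 1
s16 (pos 16,17,18,19,20,21,22,23,24,25,26,27,28,29,30,31): 1⊕1⊕1⊕1⊕1⊕0⊕1⊕1⊕0⊕0⊕1⊕1⊕1⊕1⊕1⊕1 = 1
Syndrome s16…s1 = 11101 → error at position 29.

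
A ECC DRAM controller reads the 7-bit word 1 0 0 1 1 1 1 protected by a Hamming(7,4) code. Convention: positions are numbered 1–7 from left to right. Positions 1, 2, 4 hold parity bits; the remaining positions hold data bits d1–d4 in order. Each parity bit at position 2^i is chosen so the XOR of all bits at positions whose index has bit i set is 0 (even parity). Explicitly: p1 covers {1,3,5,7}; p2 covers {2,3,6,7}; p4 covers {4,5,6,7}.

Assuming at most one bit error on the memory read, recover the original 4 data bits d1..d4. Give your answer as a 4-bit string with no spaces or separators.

0111

s1 (pos 1,3,5,7): 1⊕0⊕1⊕1 = 1
s2 (pos 2,3,6,7): 0⊕0⊕1⊕1 = 0
s4 (pos 4,5,6,7): 1⊕1⊕1⊕1 = 0
Syndrome s4…s1 = 001 → error at position 1.
Flip position 1: 1001111 → 0001111
Read data bits from positions 3,5,6,7: 0111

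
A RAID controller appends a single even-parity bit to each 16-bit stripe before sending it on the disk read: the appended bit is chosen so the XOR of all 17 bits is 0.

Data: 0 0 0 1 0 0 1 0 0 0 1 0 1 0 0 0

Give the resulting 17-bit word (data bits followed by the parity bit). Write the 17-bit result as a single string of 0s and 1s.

00010010001010000

XOR of the 16 data bits: 0⊕0⊕0⊕1⊕0⊕0⊕1⊕0⊕0⊕0⊕1⊕0⊕1⊕0⊕0⊕0 = 0
Parity bit = 0 (so all 17 bits XOR to 0).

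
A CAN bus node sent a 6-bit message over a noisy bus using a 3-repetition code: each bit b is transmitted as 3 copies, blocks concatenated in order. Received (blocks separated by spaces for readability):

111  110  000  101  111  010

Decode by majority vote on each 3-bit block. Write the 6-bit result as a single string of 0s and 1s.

110110

Block 1 (111): 3 ones → 1
Block 2 (110): 2 ones → 1
Block 3 (000): 0 ones → 0
Block 4 (101): 2 ones → 1
Block 5 (111): 3 ones → 1
Block 6 (010): 1 one → 0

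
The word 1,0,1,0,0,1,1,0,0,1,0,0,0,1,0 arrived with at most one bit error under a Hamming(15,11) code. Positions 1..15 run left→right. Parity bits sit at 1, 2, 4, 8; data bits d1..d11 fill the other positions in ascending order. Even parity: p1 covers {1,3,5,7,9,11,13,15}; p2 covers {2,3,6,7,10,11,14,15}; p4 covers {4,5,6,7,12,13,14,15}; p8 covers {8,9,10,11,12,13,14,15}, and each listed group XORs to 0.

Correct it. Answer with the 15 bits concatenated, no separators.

s1 (pos 1,3,5,7,9,11,13,15): 1⊕1⊕0⊕1⊕0⊕0⊕0⊕0 = 1
s2 (pos 2,3,6,7,10,11,14,15): 0⊕1⊕1⊕1⊕1⊕0⊕1⊕0 = 1
s4 (pos 4,5,6,7,12,13,14,15): 0⊕0⊕1⊕1⊕0⊕0⊕1⊕0 = 1
s8 (pos 8,9,10,11,12,13,14,15): 0⊕0⊕1⊕0⊕0⊕0⊕1⊕0 = 0
Syndrome s8…s1 = 0111 → error at position 7.
Flip position 7: 101001100100010 → 101001000100010

101001000100010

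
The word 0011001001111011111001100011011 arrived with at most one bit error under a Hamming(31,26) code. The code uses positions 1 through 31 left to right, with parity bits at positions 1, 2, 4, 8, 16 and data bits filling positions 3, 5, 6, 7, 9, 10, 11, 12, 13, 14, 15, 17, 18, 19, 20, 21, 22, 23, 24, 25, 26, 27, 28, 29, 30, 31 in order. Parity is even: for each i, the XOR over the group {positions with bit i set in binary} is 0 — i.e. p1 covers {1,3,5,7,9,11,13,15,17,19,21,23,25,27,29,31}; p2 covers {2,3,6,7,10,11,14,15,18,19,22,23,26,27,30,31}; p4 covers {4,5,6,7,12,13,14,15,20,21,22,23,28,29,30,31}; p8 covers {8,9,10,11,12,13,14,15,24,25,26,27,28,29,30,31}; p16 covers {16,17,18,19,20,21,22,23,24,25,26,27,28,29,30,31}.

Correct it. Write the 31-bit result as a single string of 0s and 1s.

s1 (pos 1,3,5,7,9,11,13,15,17,19,21,23,25,27,29,31): 0⊕1⊕0⊕1⊕0⊕1⊕1⊕1⊕1⊕1⊕0⊕1⊕0⊕1⊕0⊕1 = 0
s2 (pos 2,3,6,7,10,11,14,15,18,19,22,23,26,27,30,31): 0⊕1⊕0⊕1⊕1⊕1⊕0⊕1⊕1⊕1⊕1⊕1⊕0⊕1⊕1⊕1 = 0
s4 (pos 4,5,6,7,12,13,14,15,20,21,22,23,28,29,30,31): 1⊕0⊕0⊕1⊕1⊕1⊕0⊕1⊕0⊕0⊕1⊕1⊕1⊕0⊕1⊕1 = 0
s8 (pos 8,9,10,11,12,13,14,15,24,25,26,27,28,29,30,31): 0⊕0⊕1⊕1⊕1⊕1⊕0⊕1⊕0⊕0⊕0⊕1⊕1⊕0⊕1⊕1 = 1
s16 (pos 16,17,18,19,20,21,22,23,24,25,26,27,28,29,30,31): 1⊕1⊕1⊕1⊕0⊕0⊕1⊕1⊕0⊕0⊕0⊕1⊕1⊕0⊕1⊕1 = 0
Syndrome s16…s1 = 01000 → error at position 8.
Flip position 8: 0011001001111011111001100011011 → 0011001101111011111001100011011

0011001101111011111001100011011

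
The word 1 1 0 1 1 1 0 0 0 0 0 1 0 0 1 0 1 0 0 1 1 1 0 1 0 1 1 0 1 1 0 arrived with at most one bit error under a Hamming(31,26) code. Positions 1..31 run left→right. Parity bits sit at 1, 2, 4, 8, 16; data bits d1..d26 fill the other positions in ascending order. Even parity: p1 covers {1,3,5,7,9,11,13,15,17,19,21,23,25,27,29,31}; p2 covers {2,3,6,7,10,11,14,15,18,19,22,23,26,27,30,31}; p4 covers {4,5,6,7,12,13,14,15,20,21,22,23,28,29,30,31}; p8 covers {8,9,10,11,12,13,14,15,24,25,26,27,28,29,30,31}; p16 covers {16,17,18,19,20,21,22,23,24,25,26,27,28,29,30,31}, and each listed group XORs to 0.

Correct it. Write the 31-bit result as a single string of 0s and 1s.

s1 (pos 1,3,5,7,9,11,13,15,17,19,21,23,25,27,29,31): 1⊕0⊕1⊕0⊕0⊕0⊕0⊕1⊕1⊕0⊕1⊕0⊕0⊕1⊕1⊕0 = 1
s2 (pos 2,3,6,7,10,11,14,15,18,19,22,23,26,27,30,31): 1⊕0⊕1⊕0⊕0⊕0⊕0⊕1⊕0⊕0⊕1⊕0⊕1⊕1⊕1⊕0 = 1
s4 (pos 4,5,6,7,12,13,14,15,20,21,22,23,28,29,30,31): 1⊕1⊕1⊕0⊕1⊕0⊕0⊕1⊕1⊕1⊕1⊕0⊕0⊕1⊕1⊕0 = 0
s8 (pos 8,9,10,11,12,13,14,15,24,25,26,27,28,29,30,31): 0⊕0⊕0⊕0⊕1⊕0⊕0⊕1⊕1⊕0⊕1⊕1⊕0⊕1⊕1⊕0 = 1
s16 (pos 16,17,18,19,20,21,22,23,24,25,26,27,28,29,30,31): 0⊕1⊕0⊕0⊕1⊕1⊕1⊕0⊕1⊕0⊕1⊕1⊕0⊕1⊕1⊕0 = 1
Syndrome s16…s1 = 11011 → error at position 27.
Flip position 27: 1101110000010010100111010110110 → 1101110000010010100111010100110

1101110000010010100111010100110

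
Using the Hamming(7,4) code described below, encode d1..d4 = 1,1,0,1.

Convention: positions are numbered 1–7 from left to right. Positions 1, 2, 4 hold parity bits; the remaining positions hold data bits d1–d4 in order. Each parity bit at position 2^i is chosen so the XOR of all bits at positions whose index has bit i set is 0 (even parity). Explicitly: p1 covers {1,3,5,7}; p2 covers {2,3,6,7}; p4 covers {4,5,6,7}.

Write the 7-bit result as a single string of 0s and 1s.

1010101

Place data at non-parity positions: p1 p2 1 p4 1 0 1
p1 (pos 1,3,5,7): XOR of data positions = 1⊕1⊕1 = 1
p2 (pos 2,3,6,7): XOR of data positions = 1⊕0⊕1 = 0
p4 (pos 4,5,6,7): XOR of data positions = 1⊕0⊕1 = 0
Codeword: 1010101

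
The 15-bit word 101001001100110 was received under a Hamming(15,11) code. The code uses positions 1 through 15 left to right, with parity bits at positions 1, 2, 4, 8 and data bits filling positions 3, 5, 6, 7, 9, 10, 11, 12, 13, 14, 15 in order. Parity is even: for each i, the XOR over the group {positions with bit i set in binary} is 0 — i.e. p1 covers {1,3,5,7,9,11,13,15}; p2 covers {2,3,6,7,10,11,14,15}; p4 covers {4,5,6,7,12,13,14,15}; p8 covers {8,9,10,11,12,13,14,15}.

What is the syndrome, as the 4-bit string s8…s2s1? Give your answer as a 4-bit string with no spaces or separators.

0100

s1 (pos 1,3,5,7,9,11,13,15): 1⊕1⊕0⊕0⊕1⊕0⊕1⊕0 = 0
s2 (pos 2,3,6,7,10,11,14,15): 0⊕1⊕1⊕0⊕1⊕0⊕1⊕0 = 0
s4 (pos 4,5,6,7,12,13,14,15): 0⊕0⊕1⊕0⊕0⊕1⊕1⊕0 = 1
s8 (pos 8,9,10,11,12,13,14,15): 0⊕1⊕1⊕0⊕0⊕1⊕1⊕0 = 0
Syndrome s8…s1 = 0100 → error at position 4.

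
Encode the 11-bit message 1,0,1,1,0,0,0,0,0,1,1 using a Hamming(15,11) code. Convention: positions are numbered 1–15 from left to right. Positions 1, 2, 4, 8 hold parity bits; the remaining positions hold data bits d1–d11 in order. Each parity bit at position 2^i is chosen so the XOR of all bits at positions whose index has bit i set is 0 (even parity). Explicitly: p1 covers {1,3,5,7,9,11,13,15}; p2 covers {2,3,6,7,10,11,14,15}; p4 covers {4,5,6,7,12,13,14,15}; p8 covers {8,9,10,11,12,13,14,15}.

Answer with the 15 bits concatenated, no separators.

111001100000011

Place data at non-parity positions: p1 p2 1 p4 0 1 1 p8 0 0 0 0 0 1 1
p1 (pos 1,3,5,7,9,11,13,15): XOR of data positions = 1⊕0⊕1⊕0⊕0⊕0⊕1 = 1
p2 (pos 2,3,6,7,10,11,14,15): XOR of data positions = 1⊕1⊕1⊕0⊕0⊕1⊕1 = 1
p4 (pos 4,5,6,7,12,13,14,15): XOR of data positions = 0⊕1⊕1⊕0⊕0⊕1⊕1 = 0
p8 (pos 8,9,10,11,12,13,14,15): XOR of data positions = 0⊕0⊕0⊕0⊕0⊕1⊕1 = 0
Codeword: 111001100000011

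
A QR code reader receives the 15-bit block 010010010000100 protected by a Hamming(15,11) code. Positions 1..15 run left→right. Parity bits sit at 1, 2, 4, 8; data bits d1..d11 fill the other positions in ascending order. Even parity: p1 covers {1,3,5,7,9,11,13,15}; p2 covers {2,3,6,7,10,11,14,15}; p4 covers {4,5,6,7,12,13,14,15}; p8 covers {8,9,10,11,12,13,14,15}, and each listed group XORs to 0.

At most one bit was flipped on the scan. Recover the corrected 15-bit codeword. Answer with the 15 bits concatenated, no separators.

000010010000100

s1 (pos 1,3,5,7,9,11,13,15): 0⊕0⊕1⊕0⊕0⊕0⊕1⊕0 = 0
s2 (pos 2,3,6,7,10,11,14,15): 1⊕0⊕0⊕0⊕0⊕0⊕0⊕0 = 1
s4 (pos 4,5,6,7,12,13,14,15): 0⊕1⊕0⊕0⊕0⊕1⊕0⊕0 = 0
s8 (pos 8,9,10,11,12,13,14,15): 1⊕0⊕0⊕0⊕0⊕1⊕0⊕0 = 0
Syndrome s8…s1 = 0010 → error at position 2.
Flip position 2: 010010010000100 → 000010010000100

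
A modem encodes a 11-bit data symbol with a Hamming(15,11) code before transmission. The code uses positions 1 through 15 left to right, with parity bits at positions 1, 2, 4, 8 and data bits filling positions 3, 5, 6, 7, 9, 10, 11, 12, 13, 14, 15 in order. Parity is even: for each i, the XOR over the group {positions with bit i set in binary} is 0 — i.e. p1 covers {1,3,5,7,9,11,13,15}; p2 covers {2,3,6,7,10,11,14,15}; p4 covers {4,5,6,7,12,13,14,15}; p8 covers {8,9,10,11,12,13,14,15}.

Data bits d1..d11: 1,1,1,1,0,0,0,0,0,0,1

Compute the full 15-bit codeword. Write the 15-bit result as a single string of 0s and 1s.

Place data at non-parity positions: p1 p2 1 p4 1 1 1 p8 0 0 0 0 0 0 1
p1 (pos 1,3,5,7,9,11,13,15): XOR of data positions = 1⊕1⊕1⊕0⊕0⊕0⊕1 = 0
p2 (pos 2,3,6,7,10,11,14,15): XOR of data positions = 1⊕1⊕1⊕0⊕0⊕0⊕1 = 0
p4 (pos 4,5,6,7,12,13,14,15): XOR of data positions = 1⊕1⊕1⊕0⊕0⊕0⊕1 = 0
p8 (pos 8,9,10,11,12,13,14,15): XOR of data positions = 0⊕0⊕0⊕0⊕0⊕0⊕1 = 1
Codeword: 001011110000001

001011110000001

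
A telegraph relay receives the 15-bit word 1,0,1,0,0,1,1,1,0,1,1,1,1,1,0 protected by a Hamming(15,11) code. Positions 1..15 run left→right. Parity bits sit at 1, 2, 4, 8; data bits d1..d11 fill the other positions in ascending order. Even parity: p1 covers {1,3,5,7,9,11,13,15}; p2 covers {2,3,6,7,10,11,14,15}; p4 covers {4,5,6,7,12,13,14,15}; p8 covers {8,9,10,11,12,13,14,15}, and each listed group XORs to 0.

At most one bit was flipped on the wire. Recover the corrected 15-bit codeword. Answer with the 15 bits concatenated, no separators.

s1 (pos 1,3,5,7,9,11,13,15): 1⊕1⊕0⊕1⊕0⊕1⊕1⊕0 = 1
s2 (pos 2,3,6,7,10,11,14,15): 0⊕1⊕1⊕1⊕1⊕1⊕1⊕0 = 0
s4 (pos 4,5,6,7,12,13,14,15): 0⊕0⊕1⊕1⊕1⊕1⊕1⊕0 = 1
s8 (pos 8,9,10,11,12,13,14,15): 1⊕0⊕1⊕1⊕1⊕1⊕1⊕0 = 0
Syndrome s8…s1 = 0101 → error at position 5.
Flip position 5: 101001110111110 → 101011110111110

101011110111110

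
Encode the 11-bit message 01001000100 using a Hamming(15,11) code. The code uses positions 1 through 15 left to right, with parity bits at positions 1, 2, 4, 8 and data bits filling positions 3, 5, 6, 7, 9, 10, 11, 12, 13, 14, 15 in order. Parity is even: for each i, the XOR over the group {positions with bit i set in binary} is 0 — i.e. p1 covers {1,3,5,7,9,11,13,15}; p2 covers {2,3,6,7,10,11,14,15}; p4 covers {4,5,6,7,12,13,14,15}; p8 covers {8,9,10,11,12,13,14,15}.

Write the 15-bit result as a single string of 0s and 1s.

Place data at non-parity positions: p1 p2 0 p4 1 0 0 p8 1 0 0 0 1 0 0
p1 (pos 1,3,5,7,9,11,13,15): XOR of data positions = 0⊕1⊕0⊕1⊕0⊕1⊕0 = 1
p2 (pos 2,3,6,7,10,11,14,15): XOR of data positions = 0⊕0⊕0⊕0⊕0⊕0⊕0 = 0
p4 (pos 4,5,6,7,12,13,14,15): XOR of data positions = 1⊕0⊕0⊕0⊕1⊕0⊕0 = 0
p8 (pos 8,9,10,11,12,13,14,15): XOR of data positions = 1⊕0⊕0⊕0⊕1⊕0⊕0 = 0
Codeword: 100010001000100

100010001000100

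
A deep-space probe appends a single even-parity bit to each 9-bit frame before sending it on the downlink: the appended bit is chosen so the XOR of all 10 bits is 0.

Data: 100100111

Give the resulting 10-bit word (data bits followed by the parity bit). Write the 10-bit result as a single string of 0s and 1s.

1001001111

XOR of the 9 data bits: 1⊕0⊕0⊕1⊕0⊕0⊕1⊕1⊕1 = 1
Parity bit = 1 (so all 10 bits XOR to 0).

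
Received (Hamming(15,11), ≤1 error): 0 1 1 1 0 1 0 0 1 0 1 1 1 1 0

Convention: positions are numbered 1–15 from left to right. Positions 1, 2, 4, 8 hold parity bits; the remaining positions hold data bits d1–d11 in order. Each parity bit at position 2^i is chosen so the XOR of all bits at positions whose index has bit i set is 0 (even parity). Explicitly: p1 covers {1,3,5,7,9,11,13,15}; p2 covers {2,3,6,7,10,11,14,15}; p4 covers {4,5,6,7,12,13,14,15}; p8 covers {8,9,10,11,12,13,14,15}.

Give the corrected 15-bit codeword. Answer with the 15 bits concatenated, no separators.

011101001011100

s1 (pos 1,3,5,7,9,11,13,15): 0⊕1⊕0⊕0⊕1⊕1⊕1⊕0 = 0
s2 (pos 2,3,6,7,10,11,14,15): 1⊕1⊕1⊕0⊕0⊕1⊕1⊕0 = 1
s4 (pos 4,5,6,7,12,13,14,15): 1⊕0⊕1⊕0⊕1⊕1⊕1⊕0 = 1
s8 (pos 8,9,10,11,12,13,14,15): 0⊕1⊕0⊕1⊕1⊕1⊕1⊕0 = 1
Syndrome s8…s1 = 1110 → error at position 14.
Flip position 14: 011101001011110 → 011101001011100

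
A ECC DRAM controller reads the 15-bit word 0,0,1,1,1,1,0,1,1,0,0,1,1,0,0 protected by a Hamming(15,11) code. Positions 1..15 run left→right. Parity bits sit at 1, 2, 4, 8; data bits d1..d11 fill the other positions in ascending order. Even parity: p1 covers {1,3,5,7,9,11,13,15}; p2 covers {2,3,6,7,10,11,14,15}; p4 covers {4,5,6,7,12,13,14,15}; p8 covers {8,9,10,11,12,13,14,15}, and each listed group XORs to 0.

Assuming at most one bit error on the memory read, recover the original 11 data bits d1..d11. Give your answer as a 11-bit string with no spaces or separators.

11101001100

s1 (pos 1,3,5,7,9,11,13,15): 0⊕1⊕1⊕0⊕1⊕0⊕1⊕0 = 0
s2 (pos 2,3,6,7,10,11,14,15): 0⊕1⊕1⊕0⊕0⊕0⊕0⊕0 = 0
s4 (pos 4,5,6,7,12,13,14,15): 1⊕1⊕1⊕0⊕1⊕1⊕0⊕0 = 1
s8 (pos 8,9,10,11,12,13,14,15): 1⊕1⊕0⊕0⊕1⊕1⊕0⊕0 = 0
Syndrome s8…s1 = 0100 → error at position 4.
Flip position 4: 001111011001100 → 001011011001100
Read data bits from positions 3,5,6,7,9,10,11,12,13,14,15: 11101001100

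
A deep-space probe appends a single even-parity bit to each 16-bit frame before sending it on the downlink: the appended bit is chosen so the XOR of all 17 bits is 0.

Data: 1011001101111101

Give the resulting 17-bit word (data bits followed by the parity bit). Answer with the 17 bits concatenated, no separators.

XOR of the 16 data bits: 1⊕0⊕1⊕1⊕0⊕0⊕1⊕1⊕0⊕1⊕1⊕1⊕1⊕1⊕0⊕1 = 1
Parity bit = 1 (so all 17 bits XOR to 0).

10110011011111011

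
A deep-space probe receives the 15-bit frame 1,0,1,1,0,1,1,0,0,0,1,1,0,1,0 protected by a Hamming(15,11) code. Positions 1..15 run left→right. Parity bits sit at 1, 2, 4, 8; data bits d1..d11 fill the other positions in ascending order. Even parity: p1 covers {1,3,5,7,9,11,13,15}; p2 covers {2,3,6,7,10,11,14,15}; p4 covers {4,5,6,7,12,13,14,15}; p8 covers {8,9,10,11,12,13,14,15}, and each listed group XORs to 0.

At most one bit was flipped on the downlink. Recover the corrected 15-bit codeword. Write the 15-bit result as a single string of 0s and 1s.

101101100011000

s1 (pos 1,3,5,7,9,11,13,15): 1⊕1⊕0⊕1⊕0⊕1⊕0⊕0 = 0
s2 (pos 2,3,6,7,10,11,14,15): 0⊕1⊕1⊕1⊕0⊕1⊕1⊕0 = 1
s4 (pos 4,5,6,7,12,13,14,15): 1⊕0⊕1⊕1⊕1⊕0⊕1⊕0 = 1
s8 (pos 8,9,10,11,12,13,14,15): 0⊕0⊕0⊕1⊕1⊕0⊕1⊕0 = 1
Syndrome s8…s1 = 1110 → error at position 14.
Flip position 14: 101101100011010 → 101101100011000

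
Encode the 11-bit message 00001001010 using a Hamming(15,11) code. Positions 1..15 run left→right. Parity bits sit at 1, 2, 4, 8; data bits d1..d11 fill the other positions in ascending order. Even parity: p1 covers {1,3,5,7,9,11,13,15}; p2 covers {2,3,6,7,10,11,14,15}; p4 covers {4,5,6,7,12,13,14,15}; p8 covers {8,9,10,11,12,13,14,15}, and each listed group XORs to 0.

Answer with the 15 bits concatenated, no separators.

110000011001010

Place data at non-parity positions: p1 p2 0 p4 0 0 0 p8 1 0 0 1 0 1 0
p1 (pos 1,3,5,7,9,11,13,15): XOR of data positions = 0⊕0⊕0⊕1⊕0⊕0⊕0 = 1
p2 (pos 2,3,6,7,10,11,14,15): XOR of data positions = 0⊕0⊕0⊕0⊕0⊕1⊕0 = 1
p4 (pos 4,5,6,7,12,13,14,15): XOR of data positions = 0⊕0⊕0⊕1⊕0⊕1⊕0 = 0
p8 (pos 8,9,10,11,12,13,14,15): XOR of data positions = 1⊕0⊕0⊕1⊕0⊕1⊕0 = 1
Codeword: 110000011001010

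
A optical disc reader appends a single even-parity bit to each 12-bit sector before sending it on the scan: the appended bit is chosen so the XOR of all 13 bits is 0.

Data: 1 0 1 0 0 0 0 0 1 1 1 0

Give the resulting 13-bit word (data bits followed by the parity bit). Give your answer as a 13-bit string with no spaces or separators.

1010000011101

XOR of the 12 data bits: 1⊕0⊕1⊕0⊕0⊕0⊕0⊕0⊕1⊕1⊕1⊕0 = 1
Parity bit = 1 (so all 13 bits XOR to 0).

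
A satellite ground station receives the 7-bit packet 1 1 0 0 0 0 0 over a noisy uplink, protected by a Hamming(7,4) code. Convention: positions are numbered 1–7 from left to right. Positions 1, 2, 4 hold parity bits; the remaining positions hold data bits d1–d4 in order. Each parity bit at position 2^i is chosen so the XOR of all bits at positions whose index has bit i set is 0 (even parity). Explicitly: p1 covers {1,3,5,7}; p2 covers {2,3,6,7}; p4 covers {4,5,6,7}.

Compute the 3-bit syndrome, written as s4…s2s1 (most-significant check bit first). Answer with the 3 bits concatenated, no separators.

011

s1 (pos 1,3,5,7): 1⊕0⊕0⊕0 = 1
s2 (pos 2,3,6,7): 1⊕0⊕0⊕0 = 1
s4 (pos 4,5,6,7): 0⊕0⊕0⊕0 = 0
Syndrome s4…s1 = 011 → error at position 3.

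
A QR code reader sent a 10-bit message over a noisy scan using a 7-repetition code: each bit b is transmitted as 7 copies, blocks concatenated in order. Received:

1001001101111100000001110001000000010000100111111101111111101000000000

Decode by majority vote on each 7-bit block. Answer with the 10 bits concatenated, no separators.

Block 1 (1001001): 3 ones → 0
Block 2 (1011111): 6 ones → 1
Block 3 (0000000): 0 ones → 0
Block 4 (1110001): 4 ones → 1
Block 5 (0000000): 0 ones → 0
Block 6 (1000010): 2 ones → 0
Block 7 (0111111): 6 ones → 1
Block 8 (1011111): 6 ones → 1
Block 9 (1110100): 4 ones → 1
Block 10 (0000000): 0 ones → 0

0101001110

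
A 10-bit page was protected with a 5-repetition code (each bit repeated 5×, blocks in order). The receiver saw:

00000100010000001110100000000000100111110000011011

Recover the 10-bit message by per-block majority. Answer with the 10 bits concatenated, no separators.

0001000101

Block 1 (00000): 0 ones → 0
Block 2 (10001): 2 ones → 0
Block 3 (00000): 0 ones → 0
Block 4 (01110): 3 ones → 1
Block 5 (10000): 1 one → 0
Block 6 (00000): 0 ones → 0
Block 7 (00100): 1 one → 0
Block 8 (11111): 5 ones → 1
Block 9 (00000): 0 ones → 0
Block 10 (11011): 4 ones → 1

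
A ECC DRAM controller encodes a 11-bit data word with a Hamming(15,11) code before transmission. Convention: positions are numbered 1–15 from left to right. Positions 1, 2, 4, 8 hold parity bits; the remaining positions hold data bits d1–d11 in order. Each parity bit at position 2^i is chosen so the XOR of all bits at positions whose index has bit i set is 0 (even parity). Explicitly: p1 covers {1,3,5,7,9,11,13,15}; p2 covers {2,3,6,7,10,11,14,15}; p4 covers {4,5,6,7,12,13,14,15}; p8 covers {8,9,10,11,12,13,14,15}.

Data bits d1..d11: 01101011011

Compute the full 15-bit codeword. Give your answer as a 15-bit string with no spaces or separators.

Place data at non-parity positions: p1 p2 0 p4 1 1 0 p8 1 0 1 1 0 1 1
p1 (pos 1,3,5,7,9,11,13,15): XOR of data positions = 0⊕1⊕0⊕1⊕1⊕0⊕1 = 0
p2 (pos 2,3,6,7,10,11,14,15): XOR of data positions = 0⊕1⊕0⊕0⊕1⊕1⊕1 = 0
p4 (pos 4,5,6,7,12,13,14,15): XOR of data positions = 1⊕1⊕0⊕1⊕0⊕1⊕1 = 1
p8 (pos 8,9,10,11,12,13,14,15): XOR of data positions = 1⊕0⊕1⊕1⊕0⊕1⊕1 = 1
Codeword: 000111011011011

000111011011011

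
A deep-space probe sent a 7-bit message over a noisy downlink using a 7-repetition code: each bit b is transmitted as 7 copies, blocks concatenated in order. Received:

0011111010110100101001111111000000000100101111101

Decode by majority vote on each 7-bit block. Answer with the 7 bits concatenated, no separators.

1101001

Block 1 (0011111): 5 ones → 1
Block 2 (0101101): 4 ones → 1
Block 3 (0010100): 2 ones → 0
Block 4 (1111111): 7 ones → 1
Block 5 (0000000): 0 ones → 0
Block 6 (0010010): 2 ones → 0
Block 7 (1111101): 6 ones → 1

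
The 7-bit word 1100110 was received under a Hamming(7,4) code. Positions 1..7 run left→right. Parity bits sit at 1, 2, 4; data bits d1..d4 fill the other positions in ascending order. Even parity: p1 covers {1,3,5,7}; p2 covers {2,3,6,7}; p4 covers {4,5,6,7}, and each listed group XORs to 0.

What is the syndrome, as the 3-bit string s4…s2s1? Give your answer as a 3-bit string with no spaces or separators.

000

s1 (pos 1,3,5,7): 1⊕0⊕1⊕0 = 0
s2 (pos 2,3,6,7): 1⊕0⊕1⊕0 = 0
s4 (pos 4,5,6,7): 0⊕1⊕1⊕0 = 0
Syndrome s4…s1 = 000 → no error.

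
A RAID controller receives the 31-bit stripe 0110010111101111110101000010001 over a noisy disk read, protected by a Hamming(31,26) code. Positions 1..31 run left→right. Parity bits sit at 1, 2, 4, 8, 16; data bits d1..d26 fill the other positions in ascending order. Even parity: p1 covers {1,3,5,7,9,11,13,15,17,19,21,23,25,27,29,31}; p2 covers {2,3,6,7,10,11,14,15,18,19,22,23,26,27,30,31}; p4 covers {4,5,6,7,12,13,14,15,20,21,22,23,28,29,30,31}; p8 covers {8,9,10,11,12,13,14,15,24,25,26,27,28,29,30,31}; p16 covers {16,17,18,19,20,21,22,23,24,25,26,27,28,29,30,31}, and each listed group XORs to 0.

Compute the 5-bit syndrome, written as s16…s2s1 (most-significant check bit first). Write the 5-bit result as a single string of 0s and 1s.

11110

s1 (pos 1,3,5,7,9,11,13,15,17,19,21,23,25,27,29,31): 0⊕1⊕0⊕0⊕1⊕1⊕1⊕1⊕1⊕0⊕0⊕0⊕0⊕1⊕0⊕1 = 0
s2 (pos 2,3,6,7,10,11,14,15,18,19,22,23,26,27,30,31): 1⊕1⊕1⊕0⊕1⊕1⊕1⊕1⊕1⊕0⊕1⊕0⊕0⊕1⊕0⊕1 = 1
s4 (pos 4,5,6,7,12,13,14,15,20,21,22,23,28,29,30,31): 0⊕0⊕1⊕0⊕0⊕1⊕1⊕1⊕1⊕0⊕1⊕0⊕0⊕0⊕0⊕1 = 1
s8 (pos 8,9,10,11,12,13,14,15,24,25,26,27,28,29,30,31): 1⊕1⊕1⊕1⊕0⊕1⊕1⊕1⊕0⊕0⊕0⊕1⊕0⊕0⊕0⊕1 = 1
s16 (pos 16,17,18,19,20,21,22,23,24,25,26,27,28,29,30,31): 1⊕1⊕1⊕0⊕1⊕0⊕1⊕0⊕0⊕0⊕0⊕1⊕0⊕0⊕0⊕1 = 1
Syndrome s16…s1 = 11110 → error at position 30.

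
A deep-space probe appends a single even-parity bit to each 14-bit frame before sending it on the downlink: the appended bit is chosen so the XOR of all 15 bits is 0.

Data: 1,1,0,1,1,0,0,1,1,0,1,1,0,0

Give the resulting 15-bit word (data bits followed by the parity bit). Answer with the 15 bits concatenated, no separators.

110110011011000

XOR of the 14 data bits: 1⊕1⊕0⊕1⊕1⊕0⊕0⊕1⊕1⊕0⊕1⊕1⊕0⊕0 = 0
Parity bit = 0 (so all 15 bits XOR to 0).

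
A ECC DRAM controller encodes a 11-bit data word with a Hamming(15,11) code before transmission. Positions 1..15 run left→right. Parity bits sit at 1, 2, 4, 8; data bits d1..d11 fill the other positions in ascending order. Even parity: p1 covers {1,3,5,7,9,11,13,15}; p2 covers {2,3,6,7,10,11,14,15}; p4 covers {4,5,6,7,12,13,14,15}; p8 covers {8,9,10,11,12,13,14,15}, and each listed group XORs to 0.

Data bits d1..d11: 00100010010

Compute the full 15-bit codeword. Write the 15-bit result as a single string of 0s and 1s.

110001000010010

Place data at non-parity positions: p1 p2 0 p4 0 1 0 p8 0 0 1 0 0 1 0
p1 (pos 1,3,5,7,9,11,13,15): XOR of data positions = 0⊕0⊕0⊕0⊕1⊕0⊕0 = 1
p2 (pos 2,3,6,7,10,11,14,15): XOR of data positions = 0⊕1⊕0⊕0⊕1⊕1⊕0 = 1
p4 (pos 4,5,6,7,12,13,14,15): XOR of data positions = 0⊕1⊕0⊕0⊕0⊕1⊕0 = 0
p8 (pos 8,9,10,11,12,13,14,15): XOR of data positions = 0⊕0⊕1⊕0⊕0⊕1⊕0 = 0
Codeword: 110001000010010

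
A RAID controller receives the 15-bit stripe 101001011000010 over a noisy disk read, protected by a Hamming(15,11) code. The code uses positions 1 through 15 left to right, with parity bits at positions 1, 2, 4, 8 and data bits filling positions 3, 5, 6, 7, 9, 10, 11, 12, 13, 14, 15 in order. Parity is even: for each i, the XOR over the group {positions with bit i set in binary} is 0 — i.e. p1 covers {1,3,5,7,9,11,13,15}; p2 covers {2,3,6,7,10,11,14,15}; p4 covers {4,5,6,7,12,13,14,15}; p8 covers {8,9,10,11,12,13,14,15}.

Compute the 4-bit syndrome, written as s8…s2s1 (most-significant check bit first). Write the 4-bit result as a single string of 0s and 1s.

1011

s1 (pos 1,3,5,7,9,11,13,15): 1⊕1⊕0⊕0⊕1⊕0⊕0⊕0 = 1
s2 (pos 2,3,6,7,10,11,14,15): 0⊕1⊕1⊕0⊕0⊕0⊕1⊕0 = 1
s4 (pos 4,5,6,7,12,13,14,15): 0⊕0⊕1⊕0⊕0⊕0⊕1⊕0 = 0
s8 (pos 8,9,10,11,12,13,14,15): 1⊕1⊕0⊕0⊕0⊕0⊕1⊕0 = 1
Syndrome s8…s1 = 1011 → error at position 11.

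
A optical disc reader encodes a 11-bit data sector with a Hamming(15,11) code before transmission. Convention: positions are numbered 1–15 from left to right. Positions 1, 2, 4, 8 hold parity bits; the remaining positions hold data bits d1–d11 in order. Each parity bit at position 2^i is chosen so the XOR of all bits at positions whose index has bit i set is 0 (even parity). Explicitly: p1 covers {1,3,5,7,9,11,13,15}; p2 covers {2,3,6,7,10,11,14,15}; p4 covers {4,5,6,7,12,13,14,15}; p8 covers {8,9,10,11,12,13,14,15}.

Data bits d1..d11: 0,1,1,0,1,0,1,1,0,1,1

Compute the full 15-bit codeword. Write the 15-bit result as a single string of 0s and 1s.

000111011011011

Place data at non-parity positions: p1 p2 0 p4 1 1 0 p8 1 0 1 1 0 1 1
p1 (pos 1,3,5,7,9,11,13,15): XOR of data positions = 0⊕1⊕0⊕1⊕1⊕0⊕1 = 0
p2 (pos 2,3,6,7,10,11,14,15): XOR of data positions = 0⊕1⊕0⊕0⊕1⊕1⊕1 = 0
p4 (pos 4,5,6,7,12,13,14,15): XOR of data positions = 1⊕1⊕0⊕1⊕0⊕1⊕1 = 1
p8 (pos 8,9,10,11,12,13,14,15): XOR of data positions = 1⊕0⊕1⊕1⊕0⊕1⊕1 = 1
Codeword: 000111011011011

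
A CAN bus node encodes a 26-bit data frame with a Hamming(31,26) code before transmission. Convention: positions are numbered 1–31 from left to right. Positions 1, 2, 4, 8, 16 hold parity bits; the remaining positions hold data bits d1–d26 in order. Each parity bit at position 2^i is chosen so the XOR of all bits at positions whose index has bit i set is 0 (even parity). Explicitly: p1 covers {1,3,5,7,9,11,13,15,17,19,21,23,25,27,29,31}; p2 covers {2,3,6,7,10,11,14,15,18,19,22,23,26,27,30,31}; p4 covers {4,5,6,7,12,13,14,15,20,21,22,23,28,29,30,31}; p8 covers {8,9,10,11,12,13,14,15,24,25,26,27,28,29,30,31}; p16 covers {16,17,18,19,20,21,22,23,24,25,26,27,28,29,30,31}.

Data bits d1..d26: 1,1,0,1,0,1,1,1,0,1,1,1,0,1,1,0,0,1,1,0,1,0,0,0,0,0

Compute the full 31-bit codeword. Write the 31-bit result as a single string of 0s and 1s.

Place data at non-parity positions: p1 p2 1 p4 1 0 1 p8 0 1 1 1 0 1 1 p16 1 0 1 1 0 0 1 1 0 1 0 0 0 0 0
p1 (pos 1,3,5,7,9,11,13,15,17,19,21,23,25,27,29,31): XOR of data positions = 1⊕1⊕1⊕0⊕1⊕0⊕1⊕1⊕1⊕0⊕1⊕0⊕0⊕0⊕0 = 0
p2 (pos 2,3,6,7,10,11,14,15,18,19,22,23,26,27,30,31): XOR of data positions = 1⊕0⊕1⊕1⊕1⊕1⊕1⊕0⊕1⊕0⊕1⊕1⊕0⊕0⊕0 = 1
p4 (pos 4,5,6,7,12,13,14,15,20,21,22,23,28,29,30,31): XOR of data positions = 1⊕0⊕1⊕1⊕0⊕1⊕1⊕1⊕0⊕0⊕1⊕0⊕0⊕0⊕0 = 1
p8 (pos 8,9,10,11,12,13,14,15,24,25,26,27,28,29,30,31): XOR of data positions = 0⊕1⊕1⊕1⊕0⊕1⊕1⊕1⊕0⊕1⊕0⊕0⊕0⊕0⊕0 = 1
p16 (pos 16,17,18,19,20,21,22,23,24,25,26,27,28,29,30,31): XOR of data positions = 1⊕0⊕1⊕1⊕0⊕0⊕1⊕1⊕0⊕1⊕0⊕0⊕0⊕0⊕0 = 0
Codeword: 0111101101110110101100110100000

0111101101110110101100110100000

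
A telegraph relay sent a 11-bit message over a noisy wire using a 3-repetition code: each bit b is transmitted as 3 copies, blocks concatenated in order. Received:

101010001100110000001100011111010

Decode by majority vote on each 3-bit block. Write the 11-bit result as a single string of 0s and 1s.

Block 1 (101): 2 ones → 1
Block 2 (010): 1 one → 0
Block 3 (001): 1 one → 0
Block 4 (100): 1 one → 0
Block 5 (110): 2 ones → 1
Block 6 (000): 0 ones → 0
Block 7 (001): 1 one → 0
Block 8 (100): 1 one → 0
Block 9 (011): 2 ones → 1
Block 10 (111): 3 ones → 1
Block 11 (010): 1 one → 0

10001000110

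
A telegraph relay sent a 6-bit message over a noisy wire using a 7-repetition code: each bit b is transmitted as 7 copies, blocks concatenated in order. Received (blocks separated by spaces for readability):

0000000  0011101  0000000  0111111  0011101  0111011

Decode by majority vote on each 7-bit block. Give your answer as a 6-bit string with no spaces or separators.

010111

Block 1 (0000000): 0 ones → 0
Block 2 (0011101): 4 ones → 1
Block 3 (0000000): 0 ones → 0
Block 4 (0111111): 6 ones → 1
Block 5 (0011101): 4 ones → 1
Block 6 (0111011): 5 ones → 1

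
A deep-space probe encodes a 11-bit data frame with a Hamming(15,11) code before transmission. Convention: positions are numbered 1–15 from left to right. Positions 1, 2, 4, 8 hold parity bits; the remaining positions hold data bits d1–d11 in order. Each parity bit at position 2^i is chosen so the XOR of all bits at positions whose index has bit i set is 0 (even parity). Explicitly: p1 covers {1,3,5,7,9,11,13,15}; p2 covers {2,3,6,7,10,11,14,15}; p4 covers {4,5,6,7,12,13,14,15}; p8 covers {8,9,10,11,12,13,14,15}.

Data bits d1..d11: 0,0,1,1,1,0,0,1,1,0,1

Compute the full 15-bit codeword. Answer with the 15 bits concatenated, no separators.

Place data at non-parity positions: p1 p2 0 p4 0 1 1 p8 1 0 0 1 1 0 1
p1 (pos 1,3,5,7,9,11,13,15): XOR of data positions = 0⊕0⊕1⊕1⊕0⊕1⊕1 = 0
p2 (pos 2,3,6,7,10,11,14,15): XOR of data positions = 0⊕1⊕1⊕0⊕0⊕0⊕1 = 1
p4 (pos 4,5,6,7,12,13,14,15): XOR of data positions = 0⊕1⊕1⊕1⊕1⊕0⊕1 = 1
p8 (pos 8,9,10,11,12,13,14,15): XOR of data positions = 1⊕0⊕0⊕1⊕1⊕0⊕1 = 0
Codeword: 010101101001101

010101101001101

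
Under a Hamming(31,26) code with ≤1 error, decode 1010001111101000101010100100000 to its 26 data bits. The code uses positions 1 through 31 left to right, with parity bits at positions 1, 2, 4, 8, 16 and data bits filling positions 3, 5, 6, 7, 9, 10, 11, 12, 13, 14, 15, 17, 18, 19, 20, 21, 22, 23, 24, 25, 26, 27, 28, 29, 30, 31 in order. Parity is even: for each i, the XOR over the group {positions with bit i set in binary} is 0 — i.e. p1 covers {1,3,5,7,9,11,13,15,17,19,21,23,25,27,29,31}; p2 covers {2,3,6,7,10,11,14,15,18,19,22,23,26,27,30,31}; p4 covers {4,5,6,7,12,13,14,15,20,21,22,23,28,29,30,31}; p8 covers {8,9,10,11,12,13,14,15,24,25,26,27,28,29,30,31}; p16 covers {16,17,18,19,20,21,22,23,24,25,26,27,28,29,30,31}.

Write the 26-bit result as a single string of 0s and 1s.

10011110100111010100100000

s1 (pos 1,3,5,7,9,11,13,15,17,19,21,23,25,27,29,31): 1⊕1⊕0⊕1⊕1⊕1⊕1⊕0⊕1⊕1⊕1⊕1⊕0⊕0⊕0⊕0 = 0
s2 (pos 2,3,6,7,10,11,14,15,18,19,22,23,26,27,30,31): 0⊕1⊕0⊕1⊕1⊕1⊕0⊕0⊕0⊕1⊕0⊕1⊕1⊕0⊕0⊕0 = 1
s4 (pos 4,5,6,7,12,13,14,15,20,21,22,23,28,29,30,31): 0⊕0⊕0⊕1⊕0⊕1⊕0⊕0⊕0⊕1⊕0⊕1⊕0⊕0⊕0⊕0 = 0
s8 (pos 8,9,10,11,12,13,14,15,24,25,26,27,28,29,30,31): 1⊕1⊕1⊕1⊕0⊕1⊕0⊕0⊕0⊕0⊕1⊕0⊕0⊕0⊕0⊕0 = 0
s16 (pos 16,17,18,19,20,21,22,23,24,25,26,27,28,29,30,31): 0⊕1⊕0⊕1⊕0⊕1⊕0⊕1⊕0⊕0⊕1⊕0⊕0⊕0⊕0⊕0 = 1
Syndrome s16…s1 = 10010 → error at position 18.
Flip position 18: 1010001111101000101010100100000 → 1010001111101000111010100100000
Read data bits from positions 3,5,6,7,9,10,11,12,13,14,15,17,18,19,20,21,22,23,24,25,26,27,28,29,30,31: 10011110100111010100100000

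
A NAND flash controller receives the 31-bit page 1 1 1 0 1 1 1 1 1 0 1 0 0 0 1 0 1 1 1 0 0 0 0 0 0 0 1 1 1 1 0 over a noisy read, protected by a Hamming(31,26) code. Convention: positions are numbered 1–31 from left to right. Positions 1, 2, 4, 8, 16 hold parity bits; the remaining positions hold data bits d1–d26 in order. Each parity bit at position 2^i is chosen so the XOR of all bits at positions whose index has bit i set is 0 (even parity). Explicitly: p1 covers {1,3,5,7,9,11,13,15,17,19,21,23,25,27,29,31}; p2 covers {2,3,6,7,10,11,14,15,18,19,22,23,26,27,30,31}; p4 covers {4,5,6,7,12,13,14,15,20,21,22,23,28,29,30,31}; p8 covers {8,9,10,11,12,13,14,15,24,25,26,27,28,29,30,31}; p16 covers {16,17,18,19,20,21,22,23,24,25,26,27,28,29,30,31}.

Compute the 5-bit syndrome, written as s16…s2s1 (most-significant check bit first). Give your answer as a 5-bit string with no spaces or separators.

10101

s1 (pos 1,3,5,7,9,11,13,15,17,19,21,23,25,27,29,31): 1⊕1⊕1⊕1⊕1⊕1⊕0⊕1⊕1⊕1⊕0⊕0⊕0⊕1⊕1⊕0 = 1
s2 (pos 2,3,6,7,10,11,14,15,18,19,22,23,26,27,30,31): 1⊕1⊕1⊕1⊕0⊕1⊕0⊕1⊕1⊕1⊕0⊕0⊕0⊕1⊕1⊕0 = 0
s4 (pos 4,5,6,7,12,13,14,15,20,21,22,23,28,29,30,31): 0⊕1⊕1⊕1⊕0⊕0⊕0⊕1⊕0⊕0⊕0⊕0⊕1⊕1⊕1⊕0 = 1
s8 (pos 8,9,10,11,12,13,14,15,24,25,26,27,28,29,30,31): 1⊕1⊕0⊕1⊕0⊕0⊕0⊕1⊕0⊕0⊕0⊕1⊕1⊕1⊕1⊕0 = 0
s16 (pos 16,17,18,19,20,21,22,23,24,25,26,27,28,29,30,31): 0⊕1⊕1⊕1⊕0⊕0⊕0⊕0⊕0⊕0⊕0⊕1⊕1⊕1⊕1⊕0 = 1
Syndrome s16…s1 = 10101 → error at position 21.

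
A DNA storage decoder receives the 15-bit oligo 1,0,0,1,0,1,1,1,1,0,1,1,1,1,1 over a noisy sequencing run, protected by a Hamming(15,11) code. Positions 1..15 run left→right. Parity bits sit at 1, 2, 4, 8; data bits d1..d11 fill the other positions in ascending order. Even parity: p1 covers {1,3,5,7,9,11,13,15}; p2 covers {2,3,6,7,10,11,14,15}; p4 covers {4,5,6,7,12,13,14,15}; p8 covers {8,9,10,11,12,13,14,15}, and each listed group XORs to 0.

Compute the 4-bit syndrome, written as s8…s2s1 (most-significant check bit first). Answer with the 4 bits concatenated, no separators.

1110

s1 (pos 1,3,5,7,9,11,13,15): 1⊕0⊕0⊕1⊕1⊕1⊕1⊕1 = 0
s2 (pos 2,3,6,7,10,11,14,15): 0⊕0⊕1⊕1⊕0⊕1⊕1⊕1 = 1
s4 (pos 4,5,6,7,12,13,14,15): 1⊕0⊕1⊕1⊕1⊕1⊕1⊕1 = 1
s8 (pos 8,9,10,11,12,13,14,15): 1⊕1⊕0⊕1⊕1⊕1⊕1⊕1 = 1
Syndrome s8…s1 = 1110 → error at position 14.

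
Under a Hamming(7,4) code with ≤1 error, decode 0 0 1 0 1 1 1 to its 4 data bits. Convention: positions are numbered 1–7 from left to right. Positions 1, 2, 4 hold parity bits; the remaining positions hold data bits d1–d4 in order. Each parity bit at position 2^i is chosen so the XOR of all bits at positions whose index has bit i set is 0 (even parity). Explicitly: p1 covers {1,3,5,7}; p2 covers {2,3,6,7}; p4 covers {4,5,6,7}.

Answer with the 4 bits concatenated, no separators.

1110

s1 (pos 1,3,5,7): 0⊕1⊕1⊕1 = 1
s2 (pos 2,3,6,7): 0⊕1⊕1⊕1 = 1
s4 (pos 4,5,6,7): 0⊕1⊕1⊕1 = 1
Syndrome s4…s1 = 111 → error at position 7.
Flip position 7: 0010111 → 0010110
Read data bits from positions 3,5,6,7: 1110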